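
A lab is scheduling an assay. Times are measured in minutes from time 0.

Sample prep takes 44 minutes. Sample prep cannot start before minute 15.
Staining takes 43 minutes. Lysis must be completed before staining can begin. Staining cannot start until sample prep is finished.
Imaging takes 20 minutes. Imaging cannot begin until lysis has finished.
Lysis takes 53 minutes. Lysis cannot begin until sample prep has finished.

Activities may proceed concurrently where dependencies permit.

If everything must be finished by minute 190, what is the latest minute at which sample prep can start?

50

To finish by minute 190, staining (duration 43) must start no later than minute 147.
To finish by minute 190, imaging (duration 20) must start no later than minute 170.
Lysis feeds staining (must start by minute 147); imaging (must start by minute 170). Taking the minimum, lysis must finish by minute 147 and start by 147 − 53 = minute 94.
Sample prep has several dependents: lysis (must start by minute 94); staining (must start by minute 147). The earliest of those limits is minute 94, so sample prep must start by 94 − 44 = minute 50.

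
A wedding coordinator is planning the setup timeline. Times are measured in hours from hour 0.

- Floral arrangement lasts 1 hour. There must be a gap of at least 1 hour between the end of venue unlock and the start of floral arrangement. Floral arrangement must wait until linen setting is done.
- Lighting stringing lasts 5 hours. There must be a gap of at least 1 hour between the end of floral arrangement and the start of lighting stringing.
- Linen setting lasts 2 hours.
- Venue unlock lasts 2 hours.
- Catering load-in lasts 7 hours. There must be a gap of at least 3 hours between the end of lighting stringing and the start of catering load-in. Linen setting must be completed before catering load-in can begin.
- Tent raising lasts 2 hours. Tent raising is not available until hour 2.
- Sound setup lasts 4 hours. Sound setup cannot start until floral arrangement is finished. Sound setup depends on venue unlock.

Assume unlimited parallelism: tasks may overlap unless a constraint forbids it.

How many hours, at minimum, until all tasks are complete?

Nothing blocks linen setting, so it runs from hour 0 to hour 2.
After its own release at hour 2, tent raising can start at hour 2 and finishes at hour 4.
Venue unlock can start immediately at hour 0; it finishes at hour 2.
Floral arrangement needs all of venue unlock (finishes hour 2, plus 1-hour gap → hour 3); linen setting (finishes hour 2). That puts its earliest start at hour 3; it finishes at 3 + 1 = hour 4.
Sound setup has to wait for floral arrangement (finishes hour 4); venue unlock (finishes hour 2). The latest of these is hour 4, so sound setup runs hour 4 to 4 + 4 = hour 8.
Lighting stringing cannot begin until floral arrangement (finishes hour 4, plus 1-hour gap → hour 5). It runs from hour 5 to 5 + 5 = hour 10.
Catering load-in needs all of lighting stringing (finishes hour 10, plus 3-hour gap → hour 13); linen setting (finishes hour 2). That puts its earliest start at hour 13; it finishes at 13 + 7 = hour 20.
All tasks are finished once the last one completes. Finish times: Venue unlock at 2, Tent raising at 4, Linen setting at 2, Floral arrangement at 4, Lighting stringing at 10, Sound setup at 8, Catering load-in at 20. The latest is hour 20.

20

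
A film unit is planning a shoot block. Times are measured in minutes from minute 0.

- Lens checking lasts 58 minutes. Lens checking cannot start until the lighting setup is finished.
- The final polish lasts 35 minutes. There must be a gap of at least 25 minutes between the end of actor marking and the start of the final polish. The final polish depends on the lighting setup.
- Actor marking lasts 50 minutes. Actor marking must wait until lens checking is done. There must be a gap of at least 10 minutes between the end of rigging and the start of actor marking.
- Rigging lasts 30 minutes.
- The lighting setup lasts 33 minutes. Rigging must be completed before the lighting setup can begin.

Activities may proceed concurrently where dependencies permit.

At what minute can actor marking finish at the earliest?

Rigging has no prerequisites, so it starts at minute 0 and finishes at minute 30.
After rigging (finishes minute 30), the lighting setup can start at minute 30 and finishes at minute 63.
Lens checking waits on the lighting setup (finishes minute 63), so it starts at minute 63 and finishes at 63 + 58 = minute 121.
Actor marking has to wait for lens checking (finishes minute 121); rigging (finishes minute 30, plus 10-minute gap → minute 40). The latest of these is minute 121, so actor marking runs minute 121 to 121 + 50 = minute 171.

171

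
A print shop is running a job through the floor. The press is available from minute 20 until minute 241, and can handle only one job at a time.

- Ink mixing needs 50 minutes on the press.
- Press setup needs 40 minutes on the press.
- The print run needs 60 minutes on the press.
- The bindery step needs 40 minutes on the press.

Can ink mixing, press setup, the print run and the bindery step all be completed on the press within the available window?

The press window is 241 − 20 = 221 minutes.
Running back to back, the jobs need 50 + 40 + 60 + 40 = 190 minutes on the press.
Since 190 ≤ 221, they fit within the window.

Yes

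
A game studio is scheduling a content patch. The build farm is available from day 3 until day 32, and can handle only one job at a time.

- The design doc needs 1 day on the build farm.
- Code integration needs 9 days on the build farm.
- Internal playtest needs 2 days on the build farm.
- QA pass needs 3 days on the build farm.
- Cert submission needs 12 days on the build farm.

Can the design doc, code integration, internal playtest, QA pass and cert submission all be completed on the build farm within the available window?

Yes

The build farm window is 32 − 3 = 29 days.
Running back to back, the jobs need 1 + 9 + 2 + 3 + 12 = 27 days on the build farm.
Since 27 ≤ 29, they fit within the window.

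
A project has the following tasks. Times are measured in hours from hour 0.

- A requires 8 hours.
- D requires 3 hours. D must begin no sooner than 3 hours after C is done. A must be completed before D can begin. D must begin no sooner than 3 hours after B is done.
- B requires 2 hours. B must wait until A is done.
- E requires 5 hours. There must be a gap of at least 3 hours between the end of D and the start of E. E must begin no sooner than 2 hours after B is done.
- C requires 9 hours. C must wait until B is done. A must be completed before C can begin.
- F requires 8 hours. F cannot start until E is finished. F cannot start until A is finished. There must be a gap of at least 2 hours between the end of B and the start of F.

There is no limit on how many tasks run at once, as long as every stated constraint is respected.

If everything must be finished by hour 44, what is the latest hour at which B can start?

11

Nothing follows F; the deadline of hour 44 is its only limit. It must start by 44 − 8 = hour 36.
Since F (must start by hour 36) depends on it, E must finish by hour 36. Backing off its 5-hour duration gives a latest start of hour 31.
Since E (must start by hour 31, minus 3-hour gap → hour 28) depends on it, D must finish by hour 28. Backing off its 3-hour duration gives a latest start of hour 25.
Since D (must start by hour 25, minus 3-hour gap → hour 22) depends on it, C must finish by hour 22. Backing off its 9-hour duration gives a latest start of hour 13.
For B: C (must start by hour 13); D (must start by hour 25, minus 3-hour gap → hour 22); E (must start by hour 31, minus 2-hour gap → hour 29); F (must start by hour 36, minus 2-hour gap → hour 34). The most restrictive is hour 13; with a 2-hour duration, B must start by hour 11.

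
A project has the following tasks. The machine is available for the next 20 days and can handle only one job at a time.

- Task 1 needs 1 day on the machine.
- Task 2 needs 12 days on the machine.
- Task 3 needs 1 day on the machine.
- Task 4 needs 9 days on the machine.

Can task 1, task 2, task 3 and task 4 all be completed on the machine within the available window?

Running back to back, the jobs need 1 + 12 + 1 + 9 = 23 days on the machine.
Since 23 > 20, they cannot all fit.

No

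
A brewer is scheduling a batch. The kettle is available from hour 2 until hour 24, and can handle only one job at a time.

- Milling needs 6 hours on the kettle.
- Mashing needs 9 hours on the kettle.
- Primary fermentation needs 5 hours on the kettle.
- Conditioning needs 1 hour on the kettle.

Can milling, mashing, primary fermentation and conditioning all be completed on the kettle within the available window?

The kettle window is 24 − 2 = 22 hours.
Running back to back, the jobs need 6 + 9 + 5 + 1 = 21 hours on the kettle.
Since 21 ≤ 22, they fit within the window.

Yes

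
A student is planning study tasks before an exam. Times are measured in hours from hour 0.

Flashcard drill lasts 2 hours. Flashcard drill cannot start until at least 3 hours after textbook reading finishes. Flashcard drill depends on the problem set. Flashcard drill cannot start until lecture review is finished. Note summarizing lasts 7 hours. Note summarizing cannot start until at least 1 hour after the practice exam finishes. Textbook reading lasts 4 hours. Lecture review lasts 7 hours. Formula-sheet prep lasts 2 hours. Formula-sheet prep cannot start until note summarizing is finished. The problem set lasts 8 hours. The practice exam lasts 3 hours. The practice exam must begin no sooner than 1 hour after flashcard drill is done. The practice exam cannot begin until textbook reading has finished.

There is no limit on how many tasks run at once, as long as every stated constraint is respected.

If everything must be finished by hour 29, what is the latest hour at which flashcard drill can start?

13

To finish by hour 29, formula-sheet prep (duration 2) must start no later than hour 27.
Note summarizing feeds into formula-sheet prep (must start by hour 27); so note summarizing must finish by hour 27 and therefore start by hour 20.
The practice exam feeds into note summarizing (must start by hour 20, minus 1-hour gap → hour 19); so the practice exam must finish by hour 19 and therefore start by hour 16.
Flashcard drill feeds into the practice exam (must start by hour 16, minus 1-hour gap → hour 15); so flashcard drill must finish by hour 15 and therefore start by hour 13.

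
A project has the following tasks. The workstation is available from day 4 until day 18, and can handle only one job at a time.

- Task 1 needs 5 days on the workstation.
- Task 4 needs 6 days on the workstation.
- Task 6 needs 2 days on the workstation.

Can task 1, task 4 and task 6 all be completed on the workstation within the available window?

Yes

The workstation window is 18 − 4 = 14 days.
Running back to back, the jobs need 5 + 6 + 2 = 13 days on the workstation.
Since 13 ≤ 14, they fit within the window.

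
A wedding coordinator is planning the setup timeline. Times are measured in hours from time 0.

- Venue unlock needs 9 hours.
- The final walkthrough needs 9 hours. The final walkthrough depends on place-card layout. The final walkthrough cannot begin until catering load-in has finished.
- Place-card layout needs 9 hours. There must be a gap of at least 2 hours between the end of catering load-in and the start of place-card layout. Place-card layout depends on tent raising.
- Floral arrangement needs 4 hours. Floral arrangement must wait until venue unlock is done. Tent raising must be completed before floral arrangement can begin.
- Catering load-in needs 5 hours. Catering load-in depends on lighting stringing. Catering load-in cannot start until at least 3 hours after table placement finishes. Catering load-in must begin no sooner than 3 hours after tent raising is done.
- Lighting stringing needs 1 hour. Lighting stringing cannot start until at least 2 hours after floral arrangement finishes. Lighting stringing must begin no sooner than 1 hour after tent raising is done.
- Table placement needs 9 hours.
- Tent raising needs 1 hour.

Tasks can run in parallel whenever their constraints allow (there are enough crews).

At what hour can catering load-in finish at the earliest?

21

Table placement has no prerequisites, so it starts at hour 0 and finishes at hour 9.
Tent raising can start immediately at hour 0; it finishes at hour 1.
Venue unlock has no prerequisites, so it starts at hour 0 and finishes at hour 9.
Floral arrangement needs all of venue unlock (finishes hour 9); tent raising (finishes hour 1). That puts its earliest start at hour 9; it finishes at 9 + 4 = hour 13.
Lighting stringing needs all of floral arrangement (finishes hour 13, plus 2-hour gap → hour 15); tent raising (finishes hour 1, plus 1-hour gap → hour 2). That puts its earliest start at hour 15; it finishes at 15 + 1 = hour 16.
Catering load-in cannot start until lighting stringing (finishes hour 16); table placement (finishes hour 9, plus 3-hour gap → hour 12); tent raising (finishes hour 1, plus 3-hour gap → hour 4). The controlling bound is hour 16, so catering load-in finishes at 16 + 5 = hour 21.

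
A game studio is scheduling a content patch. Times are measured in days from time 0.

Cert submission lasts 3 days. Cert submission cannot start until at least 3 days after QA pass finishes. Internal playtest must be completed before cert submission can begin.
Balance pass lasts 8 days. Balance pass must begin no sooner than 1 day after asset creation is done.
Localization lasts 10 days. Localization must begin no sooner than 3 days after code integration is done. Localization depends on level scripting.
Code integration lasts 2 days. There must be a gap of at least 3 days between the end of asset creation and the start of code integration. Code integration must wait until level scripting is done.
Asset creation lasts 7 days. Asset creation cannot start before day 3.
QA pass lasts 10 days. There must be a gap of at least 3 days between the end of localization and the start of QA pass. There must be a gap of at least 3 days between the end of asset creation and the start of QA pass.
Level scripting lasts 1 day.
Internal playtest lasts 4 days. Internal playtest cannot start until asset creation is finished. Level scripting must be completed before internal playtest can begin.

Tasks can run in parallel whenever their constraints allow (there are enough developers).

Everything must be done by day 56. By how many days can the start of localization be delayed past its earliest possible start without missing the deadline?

Nothing blocks level scripting, so it runs from day 0 to day 1.
Asset creation cannot begin until its own release at day 3. It runs from day 3 to 3 + 7 = day 10.
For code integration: asset creation (finishes day 10, plus 3-day gap → day 13); level scripting (finishes day 1). Taking the maximum gives a start of day 13, and it finishes at 13 + 2 = day 15.
Localization cannot start until code integration (finishes day 15, plus 3-day gap → day 18); level scripting (finishes day 1). The controlling bound is day 18, so localization finishes at 18 + 10 = day 28.

Working backward from the deadline:
To finish by day 56, cert submission (duration 3) must start no later than day 53.
QA pass has to be done before cert submission (must start by day 53, minus 3-day gap → day 50). That means finishing by day 50, i.e. starting by 50 − 10 = day 40.
Localization has to be done before QA pass (must start by day 40, minus 3-day gap → day 37). That means finishing by day 37, i.e. starting by 37 − 10 = day 27.
So localization can start as early as day 18 and as late as day 27, giving 27 − 18 = 9 days of slack.

9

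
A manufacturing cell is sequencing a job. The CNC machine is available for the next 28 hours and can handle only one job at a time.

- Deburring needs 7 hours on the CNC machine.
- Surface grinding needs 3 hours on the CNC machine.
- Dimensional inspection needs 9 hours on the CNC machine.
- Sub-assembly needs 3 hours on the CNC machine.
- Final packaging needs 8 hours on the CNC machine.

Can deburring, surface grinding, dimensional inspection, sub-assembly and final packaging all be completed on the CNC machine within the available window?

No

Running back to back, the jobs need 7 + 3 + 9 + 3 + 8 = 30 hours on the CNC machine.
Since 30 > 28, they cannot all fit.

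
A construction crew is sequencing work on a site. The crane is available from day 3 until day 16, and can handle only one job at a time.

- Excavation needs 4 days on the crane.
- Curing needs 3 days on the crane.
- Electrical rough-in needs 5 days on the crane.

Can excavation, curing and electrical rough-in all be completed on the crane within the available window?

Yes

The crane window is 16 − 3 = 13 days.
Running back to back, the jobs need 4 + 3 + 5 = 12 days on the crane.
Since 12 ≤ 13, they fit within the window.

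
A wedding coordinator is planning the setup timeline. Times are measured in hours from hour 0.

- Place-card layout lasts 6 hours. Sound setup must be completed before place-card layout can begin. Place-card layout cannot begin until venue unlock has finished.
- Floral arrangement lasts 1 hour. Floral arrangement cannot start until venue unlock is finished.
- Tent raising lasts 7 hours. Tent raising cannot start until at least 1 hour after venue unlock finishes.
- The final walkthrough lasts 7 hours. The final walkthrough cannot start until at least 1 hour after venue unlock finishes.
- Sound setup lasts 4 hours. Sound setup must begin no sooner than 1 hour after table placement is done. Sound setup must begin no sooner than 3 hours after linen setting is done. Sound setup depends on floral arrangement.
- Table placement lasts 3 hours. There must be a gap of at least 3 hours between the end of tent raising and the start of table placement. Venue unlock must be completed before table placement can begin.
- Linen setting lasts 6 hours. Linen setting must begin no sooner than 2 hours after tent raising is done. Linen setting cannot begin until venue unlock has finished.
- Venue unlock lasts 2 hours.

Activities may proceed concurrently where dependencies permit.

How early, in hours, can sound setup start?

21

Nothing blocks venue unlock, so it runs from hour 0 to hour 2.
After venue unlock (finishes hour 2), floral arrangement can start at hour 2 and finishes at hour 3.
Tent raising cannot begin until venue unlock (finishes hour 2, plus 1-hour gap → hour 3). It runs from hour 3 to 3 + 7 = hour 10.
Linen setting needs all of tent raising (finishes hour 10, plus 2-hour gap → hour 12); venue unlock (finishes hour 2). That puts its earliest start at hour 12; it finishes at 12 + 6 = hour 18.
Table placement needs all of tent raising (finishes hour 10, plus 3-hour gap → hour 13); venue unlock (finishes hour 2). That puts its earliest start at hour 13; it finishes at 13 + 3 = hour 16.
Sound setup waits on table placement (finishes hour 16, plus 1-hour gap → hour 17); linen setting (finishes hour 18, plus 3-hour gap → hour 21); floral arrangement (finishes hour 3). The latest of these is hour 21, which is the earliest sound setup can start.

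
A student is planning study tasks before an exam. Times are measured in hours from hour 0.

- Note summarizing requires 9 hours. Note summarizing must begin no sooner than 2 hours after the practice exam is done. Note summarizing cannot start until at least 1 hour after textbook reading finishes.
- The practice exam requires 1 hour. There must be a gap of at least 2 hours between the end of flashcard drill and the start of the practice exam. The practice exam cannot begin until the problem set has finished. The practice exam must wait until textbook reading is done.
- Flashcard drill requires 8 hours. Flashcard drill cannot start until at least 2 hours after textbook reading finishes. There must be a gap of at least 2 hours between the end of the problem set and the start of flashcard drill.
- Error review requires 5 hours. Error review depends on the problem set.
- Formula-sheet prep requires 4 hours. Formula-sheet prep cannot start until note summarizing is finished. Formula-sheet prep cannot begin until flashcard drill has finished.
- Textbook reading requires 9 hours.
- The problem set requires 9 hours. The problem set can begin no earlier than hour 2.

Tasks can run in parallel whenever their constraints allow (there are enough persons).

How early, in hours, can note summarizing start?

The problem set waits on its own release at hour 2, so it starts at hour 2 and finishes at 2 + 9 = hour 11.
Textbook reading can start immediately at hour 0; it finishes at hour 9.
Flashcard drill cannot start until textbook reading (finishes hour 9, plus 2-hour gap → hour 11); the problem set (finishes hour 11, plus 2-hour gap → hour 13). The controlling bound is hour 13, so flashcard drill finishes at 13 + 8 = hour 21.
The practice exam cannot start until flashcard drill (finishes hour 21, plus 2-hour gap → hour 23); the problem set (finishes hour 11); textbook reading (finishes hour 9). The controlling bound is hour 23, so the practice exam finishes at 23 + 1 = hour 24.
Note summarizing waits on the practice exam (finishes hour 24, plus 2-hour gap → hour 26); textbook reading (finishes hour 9, plus 1-hour gap → hour 10). The latest of these is hour 26, which is the earliest note summarizing can start.

26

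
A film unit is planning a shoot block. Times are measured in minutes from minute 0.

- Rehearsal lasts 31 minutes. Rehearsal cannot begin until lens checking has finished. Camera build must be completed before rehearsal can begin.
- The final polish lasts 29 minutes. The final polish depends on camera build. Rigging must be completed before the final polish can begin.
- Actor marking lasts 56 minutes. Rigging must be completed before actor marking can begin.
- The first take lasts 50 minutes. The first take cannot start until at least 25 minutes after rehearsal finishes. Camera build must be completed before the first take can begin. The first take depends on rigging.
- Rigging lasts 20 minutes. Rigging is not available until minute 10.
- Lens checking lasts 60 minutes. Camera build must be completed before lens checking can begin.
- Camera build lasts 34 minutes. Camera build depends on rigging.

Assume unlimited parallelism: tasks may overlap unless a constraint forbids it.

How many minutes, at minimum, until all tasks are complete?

230

Rigging waits on its own release at minute 10, so it starts at minute 10 and finishes at 10 + 20 = minute 30.
Actor marking waits on rigging (finishes minute 30), so it starts at minute 30 and finishes at 30 + 56 = minute 86.
After rigging (finishes minute 30), camera build can start at minute 30 and finishes at minute 64.
The final polish cannot start until camera build (finishes minute 64); rigging (finishes minute 30). The controlling bound is minute 64, so the final polish finishes at 64 + 29 = minute 93.
Lens checking cannot begin until camera build (finishes minute 64). It runs from minute 64 to 64 + 60 = minute 124.
Rehearsal needs all of lens checking (finishes minute 124); camera build (finishes minute 64). That puts its earliest start at minute 124; it finishes at 124 + 31 = minute 155.
The first take cannot start until rehearsal (finishes minute 155, plus 25-minute gap → minute 180); camera build (finishes minute 64); rigging (finishes minute 30). The controlling bound is minute 180, so the first take finishes at 180 + 50 = minute 230.
All tasks are finished once the last one completes. Finish times: Rigging at 30, Camera build at 64, Lens checking at 124, Actor marking at 86, Rehearsal at 155, The final polish at 93, The first take at 230. The latest is minute 230.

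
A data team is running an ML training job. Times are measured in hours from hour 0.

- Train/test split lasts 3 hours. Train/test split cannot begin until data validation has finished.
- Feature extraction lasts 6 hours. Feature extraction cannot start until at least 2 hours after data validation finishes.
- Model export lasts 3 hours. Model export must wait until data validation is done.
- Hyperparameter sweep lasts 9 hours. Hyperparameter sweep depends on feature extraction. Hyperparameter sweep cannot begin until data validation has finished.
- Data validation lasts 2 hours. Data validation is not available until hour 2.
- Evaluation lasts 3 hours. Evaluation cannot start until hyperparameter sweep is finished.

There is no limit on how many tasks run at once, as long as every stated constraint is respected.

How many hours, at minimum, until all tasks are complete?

Data validation cannot begin until its own release at hour 2. It runs from hour 2 to 2 + 2 = hour 4.
Model export cannot begin until data validation (finishes hour 4). It runs from hour 4 to 4 + 3 = hour 7.
Train/test split cannot begin until data validation (finishes hour 4). It runs from hour 4 to 4 + 3 = hour 7.
Feature extraction cannot begin until data validation (finishes hour 4, plus 2-hour gap → hour 6). It runs from hour 6 to 6 + 6 = hour 12.
Hyperparameter sweep has to wait for feature extraction (finishes hour 12); data validation (finishes hour 4). The latest of these is hour 12, so hyperparameter sweep runs hour 12 to 12 + 9 = hour 21.
After hyperparameter sweep (finishes hour 21), evaluation can start at hour 21 and finishes at hour 24.
All tasks are finished once the last one completes. Finish times: Data validation at 4, Feature extraction at 12, Train/test split at 7, Hyperparameter sweep at 21, Evaluation at 24, Model export at 7. The latest is hour 24.

24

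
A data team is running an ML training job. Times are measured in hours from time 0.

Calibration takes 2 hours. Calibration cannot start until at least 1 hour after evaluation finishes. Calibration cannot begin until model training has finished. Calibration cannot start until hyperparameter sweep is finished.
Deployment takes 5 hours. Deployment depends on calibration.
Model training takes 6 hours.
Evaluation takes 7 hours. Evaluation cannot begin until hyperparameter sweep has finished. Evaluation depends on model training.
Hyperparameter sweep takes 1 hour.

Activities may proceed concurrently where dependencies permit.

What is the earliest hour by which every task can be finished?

Nothing blocks model training, so it runs from hour 0 to hour 6.
Nothing blocks hyperparameter sweep, so it runs from hour 0 to hour 1.
Evaluation needs all of hyperparameter sweep (finishes hour 1); model training (finishes hour 6). That puts its earliest start at hour 6; it finishes at 6 + 7 = hour 13.
For calibration: evaluation (finishes hour 13, plus 1-hour gap → hour 14); model training (finishes hour 6); hyperparameter sweep (finishes hour 1). Taking the maximum gives a start of hour 14, and it finishes at 14 + 2 = hour 16.
After calibration (finishes hour 16), deployment can start at hour 16 and finishes at hour 21.
All tasks are finished once the last one completes. Finish times: Hyperparameter sweep at 1, Model training at 6, Evaluation at 13, Calibration at 16, Deployment at 21. The latest is hour 21.

21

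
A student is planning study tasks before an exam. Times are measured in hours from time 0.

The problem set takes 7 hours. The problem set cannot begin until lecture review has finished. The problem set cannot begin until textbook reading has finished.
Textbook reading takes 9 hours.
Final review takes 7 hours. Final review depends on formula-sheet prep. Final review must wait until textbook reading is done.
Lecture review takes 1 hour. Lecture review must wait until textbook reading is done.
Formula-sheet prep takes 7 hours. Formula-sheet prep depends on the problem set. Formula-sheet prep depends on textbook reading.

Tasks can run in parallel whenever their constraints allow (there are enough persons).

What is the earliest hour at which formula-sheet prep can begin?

17

Textbook reading can start immediately at hour 0; it finishes at hour 9.
After textbook reading (finishes hour 9), lecture review can start at hour 9 and finishes at hour 10.
The problem set cannot start until lecture review (finishes hour 10); textbook reading (finishes hour 9). The controlling bound is hour 10, so the problem set finishes at 10 + 7 = hour 17.
Formula-sheet prep waits on the problem set (finishes hour 17); textbook reading (finishes hour 9). The latest of these is hour 17, which is the earliest formula-sheet prep can start.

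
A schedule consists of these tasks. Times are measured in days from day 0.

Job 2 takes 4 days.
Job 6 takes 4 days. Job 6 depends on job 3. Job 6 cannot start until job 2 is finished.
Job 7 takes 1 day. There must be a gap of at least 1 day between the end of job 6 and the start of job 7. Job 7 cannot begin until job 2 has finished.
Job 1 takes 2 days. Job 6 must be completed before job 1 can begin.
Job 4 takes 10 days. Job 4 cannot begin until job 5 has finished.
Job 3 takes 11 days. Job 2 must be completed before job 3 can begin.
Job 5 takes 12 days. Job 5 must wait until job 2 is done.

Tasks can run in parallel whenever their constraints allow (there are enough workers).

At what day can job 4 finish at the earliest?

26

Nothing blocks job 2, so it runs from day 0 to day 4.
After job 2 (finishes day 4), job 5 can start at day 4 and finishes at day 16.
Job 4 cannot begin until job 5 (finishes day 16). It runs from day 16 to 16 + 10 = day 26.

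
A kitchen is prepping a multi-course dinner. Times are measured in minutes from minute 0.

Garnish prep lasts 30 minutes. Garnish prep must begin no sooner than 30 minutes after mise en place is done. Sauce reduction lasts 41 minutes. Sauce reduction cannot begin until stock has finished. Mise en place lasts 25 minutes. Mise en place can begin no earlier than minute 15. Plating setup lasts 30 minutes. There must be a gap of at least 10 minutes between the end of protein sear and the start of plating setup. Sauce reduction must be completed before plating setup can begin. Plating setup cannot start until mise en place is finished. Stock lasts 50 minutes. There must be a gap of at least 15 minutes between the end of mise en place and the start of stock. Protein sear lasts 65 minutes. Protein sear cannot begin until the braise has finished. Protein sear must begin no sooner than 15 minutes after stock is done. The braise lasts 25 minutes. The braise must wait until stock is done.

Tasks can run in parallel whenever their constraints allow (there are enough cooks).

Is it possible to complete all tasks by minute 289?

Yes

After its own release at minute 15, mise en place can start at minute 15 and finishes at minute 40.
Garnish prep cannot begin until mise en place (finishes minute 40, plus 30-minute gap → minute 70). It runs from minute 70 to 70 + 30 = minute 100.
Stock cannot begin until mise en place (finishes minute 40, plus 15-minute gap → minute 55). It runs from minute 55 to 55 + 50 = minute 105.
Sauce reduction cannot begin until stock (finishes minute 105). It runs from minute 105 to 105 + 41 = minute 146.
The braise cannot begin until stock (finishes minute 105). It runs from minute 105 to 105 + 25 = minute 130.
Protein sear cannot start until the braise (finishes minute 130); stock (finishes minute 105, plus 15-minute gap → minute 120). The controlling bound is minute 130, so protein sear finishes at 130 + 65 = minute 195.
Plating setup cannot start until protein sear (finishes minute 195, plus 10-minute gap → minute 205); sauce reduction (finishes minute 146); mise en place (finishes minute 40). The controlling bound is minute 205, so plating setup finishes at 205 + 30 = minute 235.
Every task is finished by minute 235, which is no later than the deadline of 289, so the schedule is feasible.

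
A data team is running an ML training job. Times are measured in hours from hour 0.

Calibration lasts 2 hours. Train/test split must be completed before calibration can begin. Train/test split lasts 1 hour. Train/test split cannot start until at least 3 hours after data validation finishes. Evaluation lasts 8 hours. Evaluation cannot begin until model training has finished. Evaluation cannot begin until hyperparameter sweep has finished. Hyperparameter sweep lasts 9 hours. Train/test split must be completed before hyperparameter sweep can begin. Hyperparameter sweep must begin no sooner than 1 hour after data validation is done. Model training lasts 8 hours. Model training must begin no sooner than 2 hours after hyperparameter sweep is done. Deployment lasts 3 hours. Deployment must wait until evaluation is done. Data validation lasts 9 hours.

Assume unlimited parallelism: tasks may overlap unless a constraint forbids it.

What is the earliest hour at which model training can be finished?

Nothing blocks data validation, so it runs from hour 0 to hour 9.
Train/test split cannot begin until data validation (finishes hour 9, plus 3-hour gap → hour 12). It runs from hour 12 to 12 + 1 = hour 13.
Hyperparameter sweep needs all of train/test split (finishes hour 13); data validation (finishes hour 9, plus 1-hour gap → hour 10). That puts its earliest start at hour 13; it finishes at 13 + 9 = hour 22.
Model training cannot begin until hyperparameter sweep (finishes hour 22, plus 2-hour gap → hour 24). It runs from hour 24 to 24 + 8 = hour 32.

32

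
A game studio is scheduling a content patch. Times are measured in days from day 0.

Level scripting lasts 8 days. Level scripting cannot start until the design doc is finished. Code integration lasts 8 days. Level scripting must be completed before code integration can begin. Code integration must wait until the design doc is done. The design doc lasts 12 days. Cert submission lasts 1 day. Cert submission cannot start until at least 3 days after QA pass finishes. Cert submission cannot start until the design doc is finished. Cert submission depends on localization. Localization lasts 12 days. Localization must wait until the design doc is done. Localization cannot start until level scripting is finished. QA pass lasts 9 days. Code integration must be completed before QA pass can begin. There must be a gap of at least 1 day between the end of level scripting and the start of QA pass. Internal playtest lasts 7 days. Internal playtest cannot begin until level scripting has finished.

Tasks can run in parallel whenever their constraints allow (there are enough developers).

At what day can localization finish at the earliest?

Nothing blocks the design doc, so it runs from day 0 to day 12.
Level scripting cannot begin until the design doc (finishes day 12). It runs from day 12 to 12 + 8 = day 20.
Localization has to wait for the design doc (finishes day 12); level scripting (finishes day 20). The latest of these is day 20, so localization runs day 20 to 20 + 12 = day 32.

32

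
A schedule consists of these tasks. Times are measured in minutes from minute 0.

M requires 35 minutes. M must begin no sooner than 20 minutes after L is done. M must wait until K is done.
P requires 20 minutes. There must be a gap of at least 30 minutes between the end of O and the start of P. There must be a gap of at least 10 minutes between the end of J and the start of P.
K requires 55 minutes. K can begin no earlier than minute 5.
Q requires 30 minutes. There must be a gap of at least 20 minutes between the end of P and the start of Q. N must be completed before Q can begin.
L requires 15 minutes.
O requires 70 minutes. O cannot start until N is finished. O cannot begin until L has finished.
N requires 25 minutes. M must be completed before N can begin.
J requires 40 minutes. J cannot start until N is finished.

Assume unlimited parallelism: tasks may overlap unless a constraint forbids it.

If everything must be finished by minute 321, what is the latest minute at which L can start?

56

Q has no dependents, so it just needs to finish by minute 321. Starting by 321 − 30 = minute 291 achieves that.
P has to be done before Q (must start by minute 291, minus 20-minute gap → minute 271). That means finishing by minute 271, i.e. starting by 271 − 20 = minute 251.
J feeds into P (must start by minute 251, minus 10-minute gap → minute 241); so J must finish by minute 241 and therefore start by minute 201.
O must finish before P (must start by minute 251, minus 30-minute gap → minute 221). With a 70-minute duration, O must start by 221 − 70 = minute 151.
N has several dependents: J (must start by minute 201); O (must start by minute 151); Q (must start by minute 291). The earliest of those limits is minute 151, so N must start by 151 − 25 = minute 126.
M must finish before N (must start by minute 126). With a 35-minute duration, M must start by 126 − 35 = minute 91.
For L: M (must start by minute 91, minus 20-minute gap → minute 71); O (must start by minute 151). The most restrictive is minute 71; with a 15-minute duration, L must start by minute 56.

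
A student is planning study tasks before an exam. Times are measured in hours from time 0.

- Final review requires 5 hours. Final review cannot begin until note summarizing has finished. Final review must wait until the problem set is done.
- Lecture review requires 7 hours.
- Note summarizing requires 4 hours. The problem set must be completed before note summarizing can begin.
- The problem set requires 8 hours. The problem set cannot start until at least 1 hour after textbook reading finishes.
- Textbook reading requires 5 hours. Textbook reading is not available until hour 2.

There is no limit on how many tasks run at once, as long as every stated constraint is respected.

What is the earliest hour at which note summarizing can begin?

16

After its own release at hour 2, textbook reading can start at hour 2 and finishes at hour 7.
The problem set waits on textbook reading (finishes hour 7, plus 1-hour gap → hour 8), so it starts at hour 8 and finishes at 8 + 8 = hour 16.
Note summarizing waits on the problem set (finishes hour 16), so the earliest it can start is hour 16.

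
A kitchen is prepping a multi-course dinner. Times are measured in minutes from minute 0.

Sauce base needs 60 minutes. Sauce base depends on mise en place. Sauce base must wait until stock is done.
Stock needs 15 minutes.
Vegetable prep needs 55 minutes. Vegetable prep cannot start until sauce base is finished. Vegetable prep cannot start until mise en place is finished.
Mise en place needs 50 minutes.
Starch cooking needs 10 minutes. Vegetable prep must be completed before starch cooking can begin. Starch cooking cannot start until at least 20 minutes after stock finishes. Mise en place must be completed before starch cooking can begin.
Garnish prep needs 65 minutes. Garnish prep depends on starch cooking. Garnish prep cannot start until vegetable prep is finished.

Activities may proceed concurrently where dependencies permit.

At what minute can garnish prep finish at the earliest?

Stock has no prerequisites, so it starts at minute 0 and finishes at minute 15.
Nothing blocks mise en place, so it runs from minute 0 to minute 50.
Sauce base cannot start until mise en place (finishes minute 50); stock (finishes minute 15). The controlling bound is minute 50, so sauce base finishes at 50 + 60 = minute 110.
Vegetable prep needs all of sauce base (finishes minute 110); mise en place (finishes minute 50). That puts its earliest start at minute 110; it finishes at 110 + 55 = minute 165.
Starch cooking has to wait for vegetable prep (finishes minute 165); stock (finishes minute 15, plus 20-minute gap → minute 35); mise en place (finishes minute 50). The latest of these is minute 165, so starch cooking runs minute 165 to 165 + 10 = minute 175.
Garnish prep has to wait for starch cooking (finishes minute 175); vegetable prep (finishes minute 165). The latest of these is minute 175, so garnish prep runs minute 175 to 175 + 65 = minute 240.

240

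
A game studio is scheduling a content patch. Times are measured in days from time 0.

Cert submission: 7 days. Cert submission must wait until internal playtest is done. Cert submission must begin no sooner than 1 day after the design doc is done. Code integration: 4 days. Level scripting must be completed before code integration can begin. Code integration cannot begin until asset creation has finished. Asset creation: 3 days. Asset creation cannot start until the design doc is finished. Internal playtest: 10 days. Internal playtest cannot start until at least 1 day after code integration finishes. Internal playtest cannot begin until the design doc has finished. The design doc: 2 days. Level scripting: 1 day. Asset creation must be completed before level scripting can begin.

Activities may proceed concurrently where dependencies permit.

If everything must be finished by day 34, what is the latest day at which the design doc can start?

6

Cert submission must finish by day 34; it takes 7 days, so it must start by 34 − 7 = day 27.
Internal playtest must finish before cert submission (must start by day 27). With a 10-day duration, internal playtest must start by 27 − 10 = day 17.
Since internal playtest (must start by day 17, minus 1-day gap → day 16) depends on it, code integration must finish by day 16. Backing off its 4-day duration gives a latest start of day 12.
Level scripting has to be done before code integration (must start by day 12). That means finishing by day 12, i.e. starting by 12 − 1 = day 11.
For asset creation: level scripting (must start by day 11); code integration (must start by day 12). The most restrictive is day 11; with a 3-day duration, asset creation must start by day 8.
The design doc has several dependents: asset creation (must start by day 8); internal playtest (must start by day 17); cert submission (must start by day 27, minus 1-day gap → day 26). The earliest of those limits is day 8, so the design doc must start by 8 − 2 = day 6.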